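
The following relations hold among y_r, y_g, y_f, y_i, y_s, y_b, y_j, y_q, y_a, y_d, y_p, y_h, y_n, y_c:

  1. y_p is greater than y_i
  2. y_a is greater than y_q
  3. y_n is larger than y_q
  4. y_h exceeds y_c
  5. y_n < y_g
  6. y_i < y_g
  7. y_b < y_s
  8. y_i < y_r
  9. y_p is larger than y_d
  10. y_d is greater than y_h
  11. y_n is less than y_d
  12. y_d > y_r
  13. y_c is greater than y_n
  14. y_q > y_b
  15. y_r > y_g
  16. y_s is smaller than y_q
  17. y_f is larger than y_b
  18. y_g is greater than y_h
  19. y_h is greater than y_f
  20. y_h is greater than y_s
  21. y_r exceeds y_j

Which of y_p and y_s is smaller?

y_s

Following the relations from y_s: y_s < y_q < y_n < y_c < y_h < y_g < y_r < y_d < y_p.
So y_s < y_p; y_s is the smaller of the two.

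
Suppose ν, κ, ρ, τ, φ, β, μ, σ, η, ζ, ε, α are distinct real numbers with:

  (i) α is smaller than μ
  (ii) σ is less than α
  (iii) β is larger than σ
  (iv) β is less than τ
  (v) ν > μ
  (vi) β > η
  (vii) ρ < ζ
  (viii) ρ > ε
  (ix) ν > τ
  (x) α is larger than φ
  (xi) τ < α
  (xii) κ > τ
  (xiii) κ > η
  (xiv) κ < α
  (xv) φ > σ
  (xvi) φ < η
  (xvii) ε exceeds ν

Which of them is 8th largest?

τ

Piecing the relations together gives one ordering: σ < φ < η < β < τ < κ < α < μ < ν < ε < ρ < ζ.
Counting 8 from the largest end gives τ.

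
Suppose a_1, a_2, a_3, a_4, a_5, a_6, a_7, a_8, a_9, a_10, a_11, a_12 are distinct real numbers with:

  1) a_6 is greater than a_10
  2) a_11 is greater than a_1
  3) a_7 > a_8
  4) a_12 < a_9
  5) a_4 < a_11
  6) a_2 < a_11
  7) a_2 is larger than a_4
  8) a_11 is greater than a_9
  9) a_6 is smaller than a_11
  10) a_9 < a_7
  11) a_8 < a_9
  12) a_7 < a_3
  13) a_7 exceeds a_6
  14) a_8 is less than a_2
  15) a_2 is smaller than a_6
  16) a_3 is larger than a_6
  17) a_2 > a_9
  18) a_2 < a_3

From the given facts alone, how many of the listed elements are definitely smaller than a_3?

8

From a_3 the given relations immediately reach a_2, a_6, a_7.
From those, a_8, a_4, a_9, a_10 — 7 in total.
From those, a_12 — 8 in total.
No other element is forced below a_3 by the given relations, so the count is 8.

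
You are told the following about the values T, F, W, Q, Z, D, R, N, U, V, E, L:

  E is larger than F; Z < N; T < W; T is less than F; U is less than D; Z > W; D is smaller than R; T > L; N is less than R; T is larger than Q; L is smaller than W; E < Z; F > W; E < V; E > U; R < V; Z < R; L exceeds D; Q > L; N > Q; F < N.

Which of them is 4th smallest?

Q

Piecing the relations together gives one ordering: U < D < L < Q < T < W < F < E < Z < N < R < V.
Counting 4 from the smallest end gives Q.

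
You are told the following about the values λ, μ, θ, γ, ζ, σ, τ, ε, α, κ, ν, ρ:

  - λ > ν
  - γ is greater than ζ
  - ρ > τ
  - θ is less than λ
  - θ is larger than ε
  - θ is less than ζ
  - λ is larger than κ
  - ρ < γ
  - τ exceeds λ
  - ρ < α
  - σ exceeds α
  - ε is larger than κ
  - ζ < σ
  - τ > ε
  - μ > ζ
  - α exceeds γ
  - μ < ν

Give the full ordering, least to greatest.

Nothing is placed below κ, so it is least; from there κ < ε; ε < θ; θ < ζ; ζ < μ; μ < ν; ν < λ; λ < τ; τ < ρ; ρ < γ; γ < α; α < σ, each given directly.

κ < ε < θ < ζ < μ < ν < λ < τ < ρ < γ < α < σ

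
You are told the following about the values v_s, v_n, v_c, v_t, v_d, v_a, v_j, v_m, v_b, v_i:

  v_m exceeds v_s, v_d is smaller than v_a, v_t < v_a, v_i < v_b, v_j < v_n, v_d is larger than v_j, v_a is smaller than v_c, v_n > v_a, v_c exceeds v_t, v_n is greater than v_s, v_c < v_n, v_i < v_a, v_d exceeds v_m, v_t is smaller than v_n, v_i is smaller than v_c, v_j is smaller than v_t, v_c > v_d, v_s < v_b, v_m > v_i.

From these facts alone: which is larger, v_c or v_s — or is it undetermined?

Following the relations from v_s: v_s < v_m < v_d < v_a < v_c.
So v_c is larger.

v_c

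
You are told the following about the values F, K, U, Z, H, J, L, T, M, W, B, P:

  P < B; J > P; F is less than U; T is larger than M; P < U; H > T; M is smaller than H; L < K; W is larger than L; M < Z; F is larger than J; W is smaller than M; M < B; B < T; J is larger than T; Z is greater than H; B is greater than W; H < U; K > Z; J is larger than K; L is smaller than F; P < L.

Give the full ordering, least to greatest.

P < L < W < M < B < T < H < Z < K < J < F < U

Each adjacent pair is fixed by a given relation: P < L; L < W; W < M; M < B; B < T; T < H; H < Z; Z < K; K < J; J < F; F < U. Chaining them end to end gives the full order.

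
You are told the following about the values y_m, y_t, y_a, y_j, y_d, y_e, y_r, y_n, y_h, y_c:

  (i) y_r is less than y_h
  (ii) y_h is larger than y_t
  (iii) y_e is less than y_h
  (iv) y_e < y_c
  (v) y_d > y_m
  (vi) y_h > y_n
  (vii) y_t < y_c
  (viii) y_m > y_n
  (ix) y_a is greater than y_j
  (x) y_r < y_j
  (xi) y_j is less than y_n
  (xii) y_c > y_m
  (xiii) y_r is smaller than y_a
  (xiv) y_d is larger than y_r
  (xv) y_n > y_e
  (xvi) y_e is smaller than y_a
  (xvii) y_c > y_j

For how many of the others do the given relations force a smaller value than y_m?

The elements the relations force below y_m are y_e, y_r, y_j, y_n — no chain reaches any other.
That is 4.

4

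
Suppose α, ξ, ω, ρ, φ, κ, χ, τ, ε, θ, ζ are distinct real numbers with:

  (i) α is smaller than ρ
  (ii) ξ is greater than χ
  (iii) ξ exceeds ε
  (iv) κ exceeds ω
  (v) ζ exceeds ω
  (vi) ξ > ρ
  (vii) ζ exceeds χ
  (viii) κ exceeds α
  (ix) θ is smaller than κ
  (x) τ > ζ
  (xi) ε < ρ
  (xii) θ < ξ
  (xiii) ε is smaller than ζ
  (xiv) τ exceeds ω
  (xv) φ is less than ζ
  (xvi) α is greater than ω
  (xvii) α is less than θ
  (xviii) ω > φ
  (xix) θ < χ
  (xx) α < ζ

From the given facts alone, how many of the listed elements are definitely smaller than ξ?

Directly below ξ: θ, ε, χ, ρ.
One step further: α (5 so far).
One step further: ω (6 so far).
One step further: φ (7 so far).
No other element is forced below ξ by the given relations, so the count is 7.

7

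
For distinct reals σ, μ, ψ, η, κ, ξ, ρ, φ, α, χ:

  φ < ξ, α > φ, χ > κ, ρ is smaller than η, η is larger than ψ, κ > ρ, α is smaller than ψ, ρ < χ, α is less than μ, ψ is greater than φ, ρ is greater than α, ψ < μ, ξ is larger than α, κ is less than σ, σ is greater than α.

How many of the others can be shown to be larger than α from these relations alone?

8

The elements the relations force above α are ρ, ψ, κ, ξ, σ, χ, μ, η — no chain reaches any other.
That is 8.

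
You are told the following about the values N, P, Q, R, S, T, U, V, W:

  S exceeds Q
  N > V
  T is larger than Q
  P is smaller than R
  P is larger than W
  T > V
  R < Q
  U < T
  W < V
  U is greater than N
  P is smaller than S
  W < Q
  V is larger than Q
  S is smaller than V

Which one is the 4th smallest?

Q

Chaining the given pairs: W < P < R < Q < S < V < N < U < T.
The 4th smallest is Q.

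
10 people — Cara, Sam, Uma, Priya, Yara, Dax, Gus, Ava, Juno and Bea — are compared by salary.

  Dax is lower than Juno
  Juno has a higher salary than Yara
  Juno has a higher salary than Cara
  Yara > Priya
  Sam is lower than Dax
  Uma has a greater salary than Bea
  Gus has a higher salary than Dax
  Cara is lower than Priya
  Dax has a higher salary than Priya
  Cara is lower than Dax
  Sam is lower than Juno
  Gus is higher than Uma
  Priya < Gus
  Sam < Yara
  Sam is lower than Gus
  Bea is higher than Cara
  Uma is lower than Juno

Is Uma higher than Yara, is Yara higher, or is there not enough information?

undetermined

Following every chain through Uma: above Uma we get Juno, Gus; below Uma we get Cara, Bea.
Yara is not reached, and no chain runs the other way from Yara to Uma.
So the given relations leave the order of Uma and Yara undetermined.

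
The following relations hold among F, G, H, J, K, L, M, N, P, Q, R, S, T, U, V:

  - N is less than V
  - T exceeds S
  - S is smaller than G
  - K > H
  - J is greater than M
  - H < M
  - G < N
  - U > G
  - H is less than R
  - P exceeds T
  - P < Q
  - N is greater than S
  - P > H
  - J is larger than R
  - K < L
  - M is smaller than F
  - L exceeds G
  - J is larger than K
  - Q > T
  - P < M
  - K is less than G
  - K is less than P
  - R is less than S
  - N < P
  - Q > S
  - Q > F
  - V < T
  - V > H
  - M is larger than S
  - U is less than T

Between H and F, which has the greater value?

The relevant relations are H < R; R < S; S < N; N < V; V < T; T < P; P < M; M < F.
Together: H < R < S < N < V < T < P < M < F.
So H < F; F is the larger of the two.

F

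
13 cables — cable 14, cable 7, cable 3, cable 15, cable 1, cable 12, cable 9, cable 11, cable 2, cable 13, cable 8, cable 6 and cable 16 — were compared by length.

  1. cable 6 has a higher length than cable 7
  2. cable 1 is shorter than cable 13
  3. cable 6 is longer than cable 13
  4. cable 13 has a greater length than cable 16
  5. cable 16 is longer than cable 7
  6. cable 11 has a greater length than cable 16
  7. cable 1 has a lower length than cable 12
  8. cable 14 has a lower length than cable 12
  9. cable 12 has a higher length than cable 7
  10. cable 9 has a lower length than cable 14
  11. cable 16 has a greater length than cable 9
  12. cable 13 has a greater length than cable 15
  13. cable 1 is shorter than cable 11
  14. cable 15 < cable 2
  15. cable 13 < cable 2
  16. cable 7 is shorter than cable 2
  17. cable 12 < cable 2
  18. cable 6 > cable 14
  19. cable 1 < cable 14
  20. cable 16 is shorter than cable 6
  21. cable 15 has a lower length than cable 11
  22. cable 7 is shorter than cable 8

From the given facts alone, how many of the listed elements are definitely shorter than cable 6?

The elements the relations force below cable 6 are cable 9, cable 7, cable 15, cable 1, cable 16, cable 13, cable 14 — no chain reaches any other.
That is 7.

7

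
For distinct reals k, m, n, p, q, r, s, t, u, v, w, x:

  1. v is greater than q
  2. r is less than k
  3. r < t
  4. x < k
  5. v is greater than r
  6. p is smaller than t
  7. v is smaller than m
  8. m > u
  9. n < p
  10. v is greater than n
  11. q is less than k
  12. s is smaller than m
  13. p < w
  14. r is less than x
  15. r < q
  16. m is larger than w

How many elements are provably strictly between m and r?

2

Chaining upward from r reaches: q, x, k, t, v.
Chaining downward from m reaches: n, q, p, w, s, u, v.
Strictly between r and m are those in both lists: q, v — 2 elements.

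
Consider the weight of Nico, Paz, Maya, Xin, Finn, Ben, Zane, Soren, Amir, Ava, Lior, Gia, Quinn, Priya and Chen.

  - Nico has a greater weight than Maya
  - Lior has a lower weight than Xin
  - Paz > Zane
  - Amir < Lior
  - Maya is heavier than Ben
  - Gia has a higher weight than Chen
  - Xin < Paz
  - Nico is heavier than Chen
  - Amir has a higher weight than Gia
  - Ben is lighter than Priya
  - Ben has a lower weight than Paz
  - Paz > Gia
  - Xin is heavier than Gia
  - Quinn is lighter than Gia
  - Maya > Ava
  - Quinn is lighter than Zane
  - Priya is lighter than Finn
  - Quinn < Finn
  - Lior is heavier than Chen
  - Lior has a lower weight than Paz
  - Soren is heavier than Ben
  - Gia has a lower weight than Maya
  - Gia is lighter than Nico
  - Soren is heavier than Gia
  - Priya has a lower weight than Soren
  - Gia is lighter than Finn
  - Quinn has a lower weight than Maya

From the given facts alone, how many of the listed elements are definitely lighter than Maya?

5

Directly below Maya: Quinn, Ben, Gia, Ava.
One step further: Chen (5 so far).
Nothing else is reachable below Maya; 5 in all.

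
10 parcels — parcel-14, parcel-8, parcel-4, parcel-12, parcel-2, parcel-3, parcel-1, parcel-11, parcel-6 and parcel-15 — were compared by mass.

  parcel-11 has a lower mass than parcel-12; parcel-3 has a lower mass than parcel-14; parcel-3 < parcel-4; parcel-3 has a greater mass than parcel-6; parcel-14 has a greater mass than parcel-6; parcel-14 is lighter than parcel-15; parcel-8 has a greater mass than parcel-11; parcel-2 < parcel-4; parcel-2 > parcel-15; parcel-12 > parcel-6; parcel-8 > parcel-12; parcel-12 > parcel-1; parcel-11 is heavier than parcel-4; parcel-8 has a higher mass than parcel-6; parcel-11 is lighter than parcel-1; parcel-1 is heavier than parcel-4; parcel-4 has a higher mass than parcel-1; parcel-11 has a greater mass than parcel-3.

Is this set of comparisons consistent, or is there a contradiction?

inconsistent

Chaining the given relations yields parcel-4 < parcel-11 < parcel-1, so parcel-4 < parcel-1. But one relation states parcel-1 < parcel-4. These cannot both hold.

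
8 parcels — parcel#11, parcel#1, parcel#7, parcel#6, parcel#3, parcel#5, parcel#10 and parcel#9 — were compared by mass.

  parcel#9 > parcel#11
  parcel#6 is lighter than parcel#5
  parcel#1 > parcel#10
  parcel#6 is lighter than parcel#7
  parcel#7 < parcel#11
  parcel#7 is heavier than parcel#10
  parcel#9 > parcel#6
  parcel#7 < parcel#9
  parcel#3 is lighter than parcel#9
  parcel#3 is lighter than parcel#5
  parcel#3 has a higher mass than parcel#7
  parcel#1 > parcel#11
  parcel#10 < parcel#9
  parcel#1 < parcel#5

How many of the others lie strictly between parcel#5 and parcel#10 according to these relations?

The relations place parcel#10 below parcel#5. An element lies strictly between them when it is forced above parcel#10 and also forced below parcel#5.
Above parcel#10: {parcel#7, parcel#11, parcel#1, parcel#3, parcel#9}. Below parcel#5: {parcel#6, parcel#7, parcel#11, parcel#1, parcel#3}.
Intersection: {parcel#7, parcel#11, parcel#1, parcel#3} — 4.

4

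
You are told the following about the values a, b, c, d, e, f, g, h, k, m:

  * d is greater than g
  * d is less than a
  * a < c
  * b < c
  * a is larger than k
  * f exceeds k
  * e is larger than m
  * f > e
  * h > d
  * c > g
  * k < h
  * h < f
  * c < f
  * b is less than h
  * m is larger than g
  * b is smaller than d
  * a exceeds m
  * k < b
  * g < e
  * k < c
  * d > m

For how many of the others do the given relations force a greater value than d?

The elements the relations force above d are a, h, c, f — no chain reaches any other.
That is 4.

4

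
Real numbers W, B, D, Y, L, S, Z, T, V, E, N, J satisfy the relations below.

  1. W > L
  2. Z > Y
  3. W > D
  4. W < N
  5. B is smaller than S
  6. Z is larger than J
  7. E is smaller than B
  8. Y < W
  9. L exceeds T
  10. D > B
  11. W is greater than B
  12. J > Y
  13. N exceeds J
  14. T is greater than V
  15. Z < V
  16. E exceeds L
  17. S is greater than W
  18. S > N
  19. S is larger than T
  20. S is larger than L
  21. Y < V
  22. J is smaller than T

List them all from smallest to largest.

Y < J < Z < V < T < L < E < B < D < W < N < S

Nothing is placed below Y, so it is least; from there Y < J; J < Z; Z < V; V < T; T < L; L < E; E < B; B < D; D < W; W < N; N < S, each given directly.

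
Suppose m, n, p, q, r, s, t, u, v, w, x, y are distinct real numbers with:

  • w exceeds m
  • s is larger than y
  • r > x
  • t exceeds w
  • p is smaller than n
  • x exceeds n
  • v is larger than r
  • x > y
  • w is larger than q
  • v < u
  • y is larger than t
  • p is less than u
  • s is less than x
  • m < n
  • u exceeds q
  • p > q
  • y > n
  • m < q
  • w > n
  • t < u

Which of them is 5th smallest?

Chaining the given pairs: m < q < p < n < w < t < y < s < x < r < v < u.
Counting 5 from the smallest end gives w.

w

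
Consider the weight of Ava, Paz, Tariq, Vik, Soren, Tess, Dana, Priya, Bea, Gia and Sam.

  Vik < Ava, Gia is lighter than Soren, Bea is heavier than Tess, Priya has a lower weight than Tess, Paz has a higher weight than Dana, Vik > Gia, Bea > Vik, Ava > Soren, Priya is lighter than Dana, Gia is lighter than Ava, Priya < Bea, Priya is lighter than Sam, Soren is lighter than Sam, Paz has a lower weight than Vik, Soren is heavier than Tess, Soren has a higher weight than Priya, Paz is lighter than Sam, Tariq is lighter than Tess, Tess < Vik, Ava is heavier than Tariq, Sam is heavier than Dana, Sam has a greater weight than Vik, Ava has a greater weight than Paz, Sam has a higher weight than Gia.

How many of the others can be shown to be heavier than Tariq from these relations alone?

6

The elements the relations force above Tariq are Tess, Soren, Vik, Sam, Ava, Bea — no chain reaches any other.
That is 6.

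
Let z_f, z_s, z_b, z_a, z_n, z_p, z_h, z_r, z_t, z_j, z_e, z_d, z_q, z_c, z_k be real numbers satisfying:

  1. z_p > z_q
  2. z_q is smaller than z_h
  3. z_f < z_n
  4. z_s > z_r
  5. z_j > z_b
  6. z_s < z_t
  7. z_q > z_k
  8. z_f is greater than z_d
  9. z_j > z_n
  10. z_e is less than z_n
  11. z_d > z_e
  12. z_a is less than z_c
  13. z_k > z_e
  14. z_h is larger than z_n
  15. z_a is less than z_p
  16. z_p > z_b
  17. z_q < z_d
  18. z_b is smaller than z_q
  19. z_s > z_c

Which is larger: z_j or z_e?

z_e < z_k and z_k < z_q give z_e < z_q.
Then z_q < z_d extends the chain to z_d.
Then z_d < z_f extends the chain to z_f.
With z_f < z_n: z_e < z_k < z_q < z_d < z_f < z_n.
With z_n < z_j: z_e < z_k < z_q < z_d < z_f < z_n < z_j.
So z_e < z_j; z_j is the larger of the two.

z_j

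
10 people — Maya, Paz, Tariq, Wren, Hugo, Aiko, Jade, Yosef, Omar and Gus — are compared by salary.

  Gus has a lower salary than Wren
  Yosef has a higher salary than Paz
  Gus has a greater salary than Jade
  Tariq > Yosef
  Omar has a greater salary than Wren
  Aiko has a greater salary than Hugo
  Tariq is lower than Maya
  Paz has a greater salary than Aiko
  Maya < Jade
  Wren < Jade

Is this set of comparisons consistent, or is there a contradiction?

inconsistent

We have Wren < Jade stated directly, yet also Jade < Gus < Wren by chaining the others — so Jade < Wren. Contradiction.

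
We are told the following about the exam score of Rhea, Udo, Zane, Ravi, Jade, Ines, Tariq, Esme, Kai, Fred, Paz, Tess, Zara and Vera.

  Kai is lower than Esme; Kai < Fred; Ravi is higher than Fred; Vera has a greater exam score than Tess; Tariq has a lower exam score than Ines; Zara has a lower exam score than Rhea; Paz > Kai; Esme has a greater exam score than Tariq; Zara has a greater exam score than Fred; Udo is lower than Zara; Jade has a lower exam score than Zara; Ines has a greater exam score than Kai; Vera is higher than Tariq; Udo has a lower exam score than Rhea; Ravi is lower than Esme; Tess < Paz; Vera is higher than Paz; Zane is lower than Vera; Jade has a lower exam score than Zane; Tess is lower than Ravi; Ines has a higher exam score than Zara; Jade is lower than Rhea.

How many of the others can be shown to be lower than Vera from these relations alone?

6

Directly below Vera: Tariq, Zane, Tess, Paz.
One step further: Kai, Jade (6 so far).
Nothing else is reachable below Vera; 6 in all.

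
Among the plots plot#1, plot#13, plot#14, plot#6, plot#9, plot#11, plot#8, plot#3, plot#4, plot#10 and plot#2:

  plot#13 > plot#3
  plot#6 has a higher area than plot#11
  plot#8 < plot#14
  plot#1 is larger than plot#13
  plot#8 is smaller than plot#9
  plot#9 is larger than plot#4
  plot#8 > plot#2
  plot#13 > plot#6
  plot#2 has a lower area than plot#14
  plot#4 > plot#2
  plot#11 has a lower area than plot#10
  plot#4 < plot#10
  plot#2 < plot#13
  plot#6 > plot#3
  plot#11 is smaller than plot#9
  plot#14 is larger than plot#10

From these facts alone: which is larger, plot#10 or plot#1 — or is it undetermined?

undetermined

Following every chain through plot#10: above plot#10 we get plot#14; below plot#10 we get plot#11, plot#2, plot#4.
plot#1 is not reached, and no chain runs the other way from plot#1 to plot#10.
So the given relations leave the order of plot#10 and plot#1 undetermined.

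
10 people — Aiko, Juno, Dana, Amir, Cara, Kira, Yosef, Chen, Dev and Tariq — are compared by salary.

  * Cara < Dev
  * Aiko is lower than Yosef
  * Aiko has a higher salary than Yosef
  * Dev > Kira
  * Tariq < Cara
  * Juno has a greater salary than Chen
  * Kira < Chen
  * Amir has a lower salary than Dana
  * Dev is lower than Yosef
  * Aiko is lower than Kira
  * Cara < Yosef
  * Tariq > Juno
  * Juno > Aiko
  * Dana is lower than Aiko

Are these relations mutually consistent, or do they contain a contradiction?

inconsistent

Chaining the given relations yields Aiko < Kira < Chen < Juno < Tariq < Cara < Dev < Yosef, so Aiko < Yosef. But one relation states Yosef < Aiko. These cannot both hold.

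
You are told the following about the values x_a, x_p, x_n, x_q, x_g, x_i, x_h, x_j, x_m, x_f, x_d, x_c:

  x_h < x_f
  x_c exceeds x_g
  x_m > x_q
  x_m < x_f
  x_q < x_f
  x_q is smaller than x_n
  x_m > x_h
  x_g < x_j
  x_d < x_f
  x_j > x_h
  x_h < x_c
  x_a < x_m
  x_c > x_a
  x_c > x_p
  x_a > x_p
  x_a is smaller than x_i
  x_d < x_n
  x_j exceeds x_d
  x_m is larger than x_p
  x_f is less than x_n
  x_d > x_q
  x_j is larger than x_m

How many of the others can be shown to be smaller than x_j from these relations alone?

7

From x_j the given relations immediately reach x_h, x_g, x_m, x_d.
From those, x_p, x_q, x_a — 7 in total.
No other element is forced below x_j by the given relations, so the count is 7.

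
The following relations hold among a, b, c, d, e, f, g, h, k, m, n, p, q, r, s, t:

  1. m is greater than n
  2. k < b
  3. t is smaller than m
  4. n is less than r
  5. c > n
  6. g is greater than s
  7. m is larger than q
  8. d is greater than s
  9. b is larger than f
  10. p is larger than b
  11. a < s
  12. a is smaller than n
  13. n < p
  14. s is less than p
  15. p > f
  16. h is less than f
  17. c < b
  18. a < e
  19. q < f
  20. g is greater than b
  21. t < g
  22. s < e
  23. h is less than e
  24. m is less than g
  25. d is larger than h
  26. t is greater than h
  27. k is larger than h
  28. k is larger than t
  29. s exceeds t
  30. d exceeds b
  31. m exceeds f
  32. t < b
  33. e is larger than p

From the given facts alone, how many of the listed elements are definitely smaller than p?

10

Directly below p: n, f, s, b.
One step further: q, h, a, t, k, c (10 so far).
No other element is forced below p by the given relations, so the count is 10.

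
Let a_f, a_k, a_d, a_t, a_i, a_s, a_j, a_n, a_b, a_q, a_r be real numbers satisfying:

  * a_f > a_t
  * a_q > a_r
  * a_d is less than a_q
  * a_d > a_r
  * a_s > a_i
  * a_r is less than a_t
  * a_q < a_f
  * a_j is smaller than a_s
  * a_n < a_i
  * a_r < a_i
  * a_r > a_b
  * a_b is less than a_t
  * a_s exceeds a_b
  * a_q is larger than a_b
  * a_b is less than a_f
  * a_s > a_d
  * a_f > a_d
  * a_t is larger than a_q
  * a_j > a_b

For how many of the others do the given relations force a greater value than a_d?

The elements the relations force above a_d are a_q, a_t, a_s, a_f — no chain reaches any other.
That is 4.

4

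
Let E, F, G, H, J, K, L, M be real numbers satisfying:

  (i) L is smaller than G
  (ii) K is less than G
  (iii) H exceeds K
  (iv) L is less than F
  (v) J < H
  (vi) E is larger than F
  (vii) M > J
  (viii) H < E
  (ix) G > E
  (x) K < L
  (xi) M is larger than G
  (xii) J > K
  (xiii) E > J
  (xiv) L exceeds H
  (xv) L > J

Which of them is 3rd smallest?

H

The consecutive relations fix a unique order: K < J < H < L < F < E < G < M.
Counting 3 from the smallest end gives H.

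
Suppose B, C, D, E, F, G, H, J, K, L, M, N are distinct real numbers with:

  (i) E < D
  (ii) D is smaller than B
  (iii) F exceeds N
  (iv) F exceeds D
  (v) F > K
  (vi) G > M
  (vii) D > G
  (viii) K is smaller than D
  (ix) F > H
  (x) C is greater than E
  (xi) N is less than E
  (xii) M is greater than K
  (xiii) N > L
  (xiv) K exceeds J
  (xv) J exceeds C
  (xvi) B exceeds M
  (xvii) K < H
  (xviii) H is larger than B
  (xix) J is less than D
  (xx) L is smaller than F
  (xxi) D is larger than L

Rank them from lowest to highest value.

L < N < E < C < J < K < M < G < D < B < H < F

Each adjacent pair is fixed by a given relation: L < N; N < E; E < C; C < J; J < K; K < M; M < G; G < D; D < B; B < H; H < F. Chaining them end to end gives the full order.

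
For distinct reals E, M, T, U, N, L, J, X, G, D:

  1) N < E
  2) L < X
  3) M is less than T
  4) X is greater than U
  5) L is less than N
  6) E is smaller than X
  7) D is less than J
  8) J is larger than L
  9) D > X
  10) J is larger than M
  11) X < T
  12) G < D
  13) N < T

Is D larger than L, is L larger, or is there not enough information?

D

The relevant relations are L < N; N < E; E < X; X < D.
Together: L < N < E < X < D.
So D is larger.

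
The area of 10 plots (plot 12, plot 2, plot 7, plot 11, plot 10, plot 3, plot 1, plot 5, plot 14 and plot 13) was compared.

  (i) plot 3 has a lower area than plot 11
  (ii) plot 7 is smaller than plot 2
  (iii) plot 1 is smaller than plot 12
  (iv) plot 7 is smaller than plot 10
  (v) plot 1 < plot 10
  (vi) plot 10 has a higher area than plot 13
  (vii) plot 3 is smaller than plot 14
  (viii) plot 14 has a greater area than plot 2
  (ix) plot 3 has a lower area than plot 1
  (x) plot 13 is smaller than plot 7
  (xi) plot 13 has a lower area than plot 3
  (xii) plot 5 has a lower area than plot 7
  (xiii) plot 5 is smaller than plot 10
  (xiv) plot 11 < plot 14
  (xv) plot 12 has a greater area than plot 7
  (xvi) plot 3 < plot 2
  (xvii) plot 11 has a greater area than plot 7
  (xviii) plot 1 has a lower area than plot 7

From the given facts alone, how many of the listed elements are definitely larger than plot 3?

7

Directly above plot 3: plot 1, plot 11, plot 2, plot 14.
One step further: plot 7, plot 12, plot 10 (7 so far).
No other element is forced above plot 3 by the given relations, so the count is 7.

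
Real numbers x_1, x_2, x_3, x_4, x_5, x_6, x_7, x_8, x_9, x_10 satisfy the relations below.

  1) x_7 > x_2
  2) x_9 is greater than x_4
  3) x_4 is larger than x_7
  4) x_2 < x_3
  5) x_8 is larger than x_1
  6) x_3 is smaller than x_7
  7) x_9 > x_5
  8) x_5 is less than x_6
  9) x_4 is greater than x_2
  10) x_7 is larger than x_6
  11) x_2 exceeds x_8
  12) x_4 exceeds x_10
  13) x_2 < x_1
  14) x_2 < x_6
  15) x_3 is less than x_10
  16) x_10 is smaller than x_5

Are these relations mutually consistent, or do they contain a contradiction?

inconsistent

Chaining the given relations yields x_1 < x_8 < x_2, so x_1 < x_2. But one relation states x_2 < x_1. These cannot both hold.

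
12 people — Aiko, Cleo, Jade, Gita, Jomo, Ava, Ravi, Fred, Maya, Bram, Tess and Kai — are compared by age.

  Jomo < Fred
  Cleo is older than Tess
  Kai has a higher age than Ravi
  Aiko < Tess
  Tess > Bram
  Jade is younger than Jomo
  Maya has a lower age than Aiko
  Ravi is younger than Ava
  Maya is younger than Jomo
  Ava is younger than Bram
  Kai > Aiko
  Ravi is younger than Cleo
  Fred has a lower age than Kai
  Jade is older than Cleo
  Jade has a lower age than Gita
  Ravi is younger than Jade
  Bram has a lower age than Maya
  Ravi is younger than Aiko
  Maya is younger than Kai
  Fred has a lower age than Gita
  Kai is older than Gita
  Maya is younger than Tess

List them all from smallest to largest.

Ravi < Ava < Bram < Maya < Aiko < Tess < Cleo < Jade < Jomo < Fred < Gita < Kai

The consecutive links are each given: Ravi < Ava; Ava < Bram; Bram < Maya; Maya < Aiko; Aiko < Tess; Tess < Cleo; Cleo < Jade; Jade < Jomo; Jomo < Fred; Fred < Gita; Gita < Kai.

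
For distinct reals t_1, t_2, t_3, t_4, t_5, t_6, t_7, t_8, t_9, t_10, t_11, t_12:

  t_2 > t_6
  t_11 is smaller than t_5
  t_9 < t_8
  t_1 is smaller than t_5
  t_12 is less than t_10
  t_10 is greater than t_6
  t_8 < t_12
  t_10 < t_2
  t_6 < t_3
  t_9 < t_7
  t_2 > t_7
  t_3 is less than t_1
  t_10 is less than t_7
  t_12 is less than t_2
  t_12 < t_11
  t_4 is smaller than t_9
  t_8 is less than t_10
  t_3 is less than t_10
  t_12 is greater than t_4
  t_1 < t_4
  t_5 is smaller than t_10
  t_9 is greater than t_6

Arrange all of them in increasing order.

t_6 < t_3 < t_1 < t_4 < t_9 < t_8 < t_12 < t_11 < t_5 < t_10 < t_7 < t_2

Nothing is placed below t_6, so it is least; from there t_6 < t_3; t_3 < t_1; t_1 < t_4; t_4 < t_9; t_9 < t_8; t_8 < t_12; t_12 < t_11; t_11 < t_5; t_5 < t_10; t_10 < t_7; t_7 < t_2, each given directly.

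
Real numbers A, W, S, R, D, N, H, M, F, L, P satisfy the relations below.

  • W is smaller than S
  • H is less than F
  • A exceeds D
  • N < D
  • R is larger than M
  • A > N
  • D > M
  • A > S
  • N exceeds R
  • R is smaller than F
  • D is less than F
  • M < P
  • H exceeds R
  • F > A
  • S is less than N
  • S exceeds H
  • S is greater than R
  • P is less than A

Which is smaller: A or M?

M

M < R and R < H give M < H.
With H < S: M < R < H < S.
Then S < N extends the chain to N.
Then N < D extends the chain to D.
Then D < A extends the chain to A.
So M < A; M is the smaller of the two.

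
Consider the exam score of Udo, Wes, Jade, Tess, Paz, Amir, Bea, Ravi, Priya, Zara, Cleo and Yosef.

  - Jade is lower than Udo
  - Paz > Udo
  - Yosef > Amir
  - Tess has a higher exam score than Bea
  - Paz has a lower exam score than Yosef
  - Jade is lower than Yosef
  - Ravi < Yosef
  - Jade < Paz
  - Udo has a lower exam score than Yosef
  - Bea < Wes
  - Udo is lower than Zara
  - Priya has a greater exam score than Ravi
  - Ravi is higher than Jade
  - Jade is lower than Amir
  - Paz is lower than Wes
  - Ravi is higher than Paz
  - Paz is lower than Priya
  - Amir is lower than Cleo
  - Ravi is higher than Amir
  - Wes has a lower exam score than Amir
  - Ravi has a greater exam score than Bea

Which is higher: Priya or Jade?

Jade < Paz and Paz < Wes give Jade < Wes.
With Wes < Amir: Jade < Paz < Wes < Amir.
With Amir < Ravi: Jade < Paz < Wes < Amir < Ravi.
Then Ravi < Priya extends the chain to Priya.
So Jade < Priya; Priya is the higher of the two.

Priya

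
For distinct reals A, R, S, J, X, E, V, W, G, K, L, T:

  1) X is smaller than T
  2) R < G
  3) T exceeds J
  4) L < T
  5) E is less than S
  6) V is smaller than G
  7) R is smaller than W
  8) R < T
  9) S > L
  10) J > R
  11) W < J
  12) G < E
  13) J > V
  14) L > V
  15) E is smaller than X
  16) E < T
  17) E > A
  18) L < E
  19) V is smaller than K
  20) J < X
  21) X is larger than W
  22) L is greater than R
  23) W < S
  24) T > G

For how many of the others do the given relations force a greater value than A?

The elements the relations force above A are E, X, T, S — no chain reaches any other.
That is 4.

4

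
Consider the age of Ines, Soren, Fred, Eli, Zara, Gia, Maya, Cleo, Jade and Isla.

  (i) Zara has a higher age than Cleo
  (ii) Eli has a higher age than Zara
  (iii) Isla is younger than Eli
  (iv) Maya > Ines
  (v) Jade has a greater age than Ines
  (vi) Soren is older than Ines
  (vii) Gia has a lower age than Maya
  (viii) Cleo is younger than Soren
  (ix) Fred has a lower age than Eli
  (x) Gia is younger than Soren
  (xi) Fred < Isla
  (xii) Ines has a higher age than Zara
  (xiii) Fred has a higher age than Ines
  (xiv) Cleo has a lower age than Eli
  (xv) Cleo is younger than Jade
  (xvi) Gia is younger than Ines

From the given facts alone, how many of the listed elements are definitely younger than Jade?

4

Directly below Jade: Cleo, Ines.
One step further: Zara, Gia (4 so far).
Nothing else is reachable below Jade; 4 in all.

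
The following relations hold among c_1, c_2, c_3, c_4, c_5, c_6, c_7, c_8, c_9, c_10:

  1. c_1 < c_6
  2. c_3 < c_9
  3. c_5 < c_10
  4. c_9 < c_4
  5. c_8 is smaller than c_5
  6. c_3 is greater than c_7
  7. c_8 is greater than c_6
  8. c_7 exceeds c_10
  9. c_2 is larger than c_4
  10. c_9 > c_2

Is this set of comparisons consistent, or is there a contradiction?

Chaining the given relations yields c_9 < c_4 < c_2, so c_9 < c_2. But one relation states c_2 < c_9. These cannot both hold.

inconsistent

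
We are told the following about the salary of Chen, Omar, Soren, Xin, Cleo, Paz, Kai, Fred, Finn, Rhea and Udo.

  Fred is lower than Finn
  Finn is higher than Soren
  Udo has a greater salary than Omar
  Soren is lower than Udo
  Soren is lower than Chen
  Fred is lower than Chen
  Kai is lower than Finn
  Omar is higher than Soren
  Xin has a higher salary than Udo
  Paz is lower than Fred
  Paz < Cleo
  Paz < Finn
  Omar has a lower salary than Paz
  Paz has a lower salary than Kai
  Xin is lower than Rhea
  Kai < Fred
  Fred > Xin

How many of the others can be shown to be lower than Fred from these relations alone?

6

Directly below Fred: Xin, Paz, Kai.
One step further: Omar, Udo (5 so far).
One step further: Soren (6 so far).
Nothing else is reachable below Fred; 6 in all.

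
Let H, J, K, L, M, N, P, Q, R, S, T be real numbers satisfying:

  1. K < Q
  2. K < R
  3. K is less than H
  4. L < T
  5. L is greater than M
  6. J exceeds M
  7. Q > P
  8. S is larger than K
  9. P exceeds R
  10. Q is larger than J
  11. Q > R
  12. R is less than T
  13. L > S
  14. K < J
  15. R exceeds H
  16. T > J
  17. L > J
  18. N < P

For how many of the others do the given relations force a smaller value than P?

Directly below P: N, R.
One step further: K, H (4 so far).
Nothing else is reachable below P; 4 in all.

4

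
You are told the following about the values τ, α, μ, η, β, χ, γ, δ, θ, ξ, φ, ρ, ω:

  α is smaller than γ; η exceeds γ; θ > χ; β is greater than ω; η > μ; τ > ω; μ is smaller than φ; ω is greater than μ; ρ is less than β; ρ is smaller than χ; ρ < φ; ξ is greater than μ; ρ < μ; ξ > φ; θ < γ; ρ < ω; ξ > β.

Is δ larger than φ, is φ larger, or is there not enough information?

Following every chain through δ: nothing is chained to δ.
φ is not reached, and no chain runs the other way from φ to δ.
So the given relations leave the order of δ and φ undetermined.

undetermined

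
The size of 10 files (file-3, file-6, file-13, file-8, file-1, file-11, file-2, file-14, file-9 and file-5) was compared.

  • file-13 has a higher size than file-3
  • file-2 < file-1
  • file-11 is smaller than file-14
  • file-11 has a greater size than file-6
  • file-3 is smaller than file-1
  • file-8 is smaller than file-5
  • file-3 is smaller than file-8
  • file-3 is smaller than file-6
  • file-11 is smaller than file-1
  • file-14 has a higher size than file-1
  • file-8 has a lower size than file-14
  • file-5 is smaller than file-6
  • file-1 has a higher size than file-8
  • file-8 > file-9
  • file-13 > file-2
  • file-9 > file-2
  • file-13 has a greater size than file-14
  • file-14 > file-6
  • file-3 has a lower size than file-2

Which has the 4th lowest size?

Piecing the relations together gives one ordering: file-3 < file-2 < file-9 < file-8 < file-5 < file-6 < file-11 < file-1 < file-14 < file-13.
Counting 4 from the smallest end gives file-8.

file-8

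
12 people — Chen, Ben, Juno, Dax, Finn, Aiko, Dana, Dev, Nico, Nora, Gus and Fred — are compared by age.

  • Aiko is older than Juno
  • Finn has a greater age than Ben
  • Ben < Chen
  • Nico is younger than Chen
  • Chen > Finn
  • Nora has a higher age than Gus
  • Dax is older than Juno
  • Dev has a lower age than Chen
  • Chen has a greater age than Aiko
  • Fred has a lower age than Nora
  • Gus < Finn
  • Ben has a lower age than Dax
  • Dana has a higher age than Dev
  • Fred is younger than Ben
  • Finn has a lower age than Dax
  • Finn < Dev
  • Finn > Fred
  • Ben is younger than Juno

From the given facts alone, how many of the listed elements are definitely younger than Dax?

From Dax the given relations immediately reach Ben, Finn, Juno.
From those, Gus, Fred — 5 in total.
Nothing else is reachable below Dax; 5 in all.

5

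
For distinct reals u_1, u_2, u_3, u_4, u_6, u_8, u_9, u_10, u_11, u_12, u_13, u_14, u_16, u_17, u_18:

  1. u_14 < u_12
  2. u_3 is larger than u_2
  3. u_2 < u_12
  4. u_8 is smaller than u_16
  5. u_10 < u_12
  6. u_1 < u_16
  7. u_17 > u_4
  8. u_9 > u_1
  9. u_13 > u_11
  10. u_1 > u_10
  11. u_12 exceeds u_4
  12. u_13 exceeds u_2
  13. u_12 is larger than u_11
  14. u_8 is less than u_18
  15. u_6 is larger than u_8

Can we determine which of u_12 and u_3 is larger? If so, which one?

undetermined

Following every chain through u_3: below u_3 we get u_2.
u_12 is not reached, and no chain runs the other way from u_12 to u_3.
So the given relations leave the order of u_3 and u_12 undetermined.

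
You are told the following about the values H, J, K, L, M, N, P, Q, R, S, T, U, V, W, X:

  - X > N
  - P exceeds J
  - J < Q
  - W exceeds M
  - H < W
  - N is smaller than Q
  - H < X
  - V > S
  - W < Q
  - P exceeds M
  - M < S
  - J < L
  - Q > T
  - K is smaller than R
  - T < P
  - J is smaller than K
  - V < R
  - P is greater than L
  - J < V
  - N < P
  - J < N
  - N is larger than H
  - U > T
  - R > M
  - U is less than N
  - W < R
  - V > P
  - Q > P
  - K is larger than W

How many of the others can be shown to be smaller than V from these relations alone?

9

The elements the relations force below V are J, M, H, S, T, U, N, L, P — no chain reaches any other.
That is 9.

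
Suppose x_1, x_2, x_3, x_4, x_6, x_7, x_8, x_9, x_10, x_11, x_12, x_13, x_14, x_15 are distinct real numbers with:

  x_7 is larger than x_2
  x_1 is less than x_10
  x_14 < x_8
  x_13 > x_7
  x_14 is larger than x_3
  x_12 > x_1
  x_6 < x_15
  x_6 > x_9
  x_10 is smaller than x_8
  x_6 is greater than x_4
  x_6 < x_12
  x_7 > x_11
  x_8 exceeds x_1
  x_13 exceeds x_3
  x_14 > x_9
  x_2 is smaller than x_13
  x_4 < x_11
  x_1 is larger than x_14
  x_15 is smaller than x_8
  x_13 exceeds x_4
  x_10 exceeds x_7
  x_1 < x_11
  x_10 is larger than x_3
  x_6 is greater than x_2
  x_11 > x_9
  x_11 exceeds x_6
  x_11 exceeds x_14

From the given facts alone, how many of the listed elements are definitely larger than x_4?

8

From x_4 the given relations immediately reach x_6, x_11, x_13.
From those, x_15, x_7, x_12 — 6 in total.
From those, x_10, x_8 — 8 in total.
No other element is forced above x_4 by the given relations, so the count is 8.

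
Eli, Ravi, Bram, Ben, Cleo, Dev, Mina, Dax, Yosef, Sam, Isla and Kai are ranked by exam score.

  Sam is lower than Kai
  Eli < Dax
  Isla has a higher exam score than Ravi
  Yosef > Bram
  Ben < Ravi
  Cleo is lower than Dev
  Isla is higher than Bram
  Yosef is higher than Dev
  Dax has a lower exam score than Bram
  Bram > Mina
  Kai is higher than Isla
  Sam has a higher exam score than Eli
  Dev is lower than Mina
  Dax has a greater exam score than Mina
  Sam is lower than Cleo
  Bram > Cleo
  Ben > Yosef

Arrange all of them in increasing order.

Nothing is placed below Eli, so it is least; from there Eli < Sam; Sam < Cleo; Cleo < Dev; Dev < Mina; Mina < Dax; Dax < Bram; Bram < Yosef; Yosef < Ben; Ben < Ravi; Ravi < Isla; Isla < Kai, each given directly.

Eli < Sam < Cleo < Dev < Mina < Dax < Bram < Yosef < Ben < Ravi < Isla < Kai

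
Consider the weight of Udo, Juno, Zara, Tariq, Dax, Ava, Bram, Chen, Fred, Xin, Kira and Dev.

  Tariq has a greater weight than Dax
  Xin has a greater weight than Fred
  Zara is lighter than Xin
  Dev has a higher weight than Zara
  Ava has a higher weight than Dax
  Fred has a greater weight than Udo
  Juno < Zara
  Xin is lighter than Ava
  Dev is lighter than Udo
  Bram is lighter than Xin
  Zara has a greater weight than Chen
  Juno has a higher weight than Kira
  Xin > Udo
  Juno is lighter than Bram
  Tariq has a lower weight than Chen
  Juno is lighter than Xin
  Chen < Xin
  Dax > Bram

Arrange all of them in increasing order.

Nothing is placed below Kira, so it is least; from there Kira < Juno; Juno < Bram; Bram < Dax; Dax < Tariq; Tariq < Chen; Chen < Zara; Zara < Dev; Dev < Udo; Udo < Fred; Fred < Xin; Xin < Ava, each given directly.

Kira < Juno < Bram < Dax < Tariq < Chen < Zara < Dev < Udo < Fred < Xin < Ava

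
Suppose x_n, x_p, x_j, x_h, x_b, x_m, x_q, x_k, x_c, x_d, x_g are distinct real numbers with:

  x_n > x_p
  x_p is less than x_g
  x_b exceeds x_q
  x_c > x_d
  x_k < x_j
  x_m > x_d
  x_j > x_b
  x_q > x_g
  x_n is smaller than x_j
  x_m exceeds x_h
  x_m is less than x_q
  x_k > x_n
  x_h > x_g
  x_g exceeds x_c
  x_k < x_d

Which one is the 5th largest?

x_h

Chaining the given pairs: x_p < x_n < x_k < x_d < x_c < x_g < x_h < x_m < x_q < x_b < x_j.
The 5th largest is x_h.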